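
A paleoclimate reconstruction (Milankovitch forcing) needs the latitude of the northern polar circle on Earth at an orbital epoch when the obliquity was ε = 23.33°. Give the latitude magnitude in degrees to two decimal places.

The polar circle is the lowest latitude that experiences at least one full rotation of continuous daylight at the northern-summer solstice; it lies at |φ| = 90° − ε = 90° − 23.33° = 66.67°.

66.67°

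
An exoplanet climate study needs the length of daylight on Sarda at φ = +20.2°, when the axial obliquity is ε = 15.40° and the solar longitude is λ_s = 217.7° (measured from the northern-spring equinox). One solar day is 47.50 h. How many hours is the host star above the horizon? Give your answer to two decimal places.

Solar declination: sin δ = sin ε · sin λ_s = sin 15.40° × sin 217.7° = -0.16239, so δ = -9.346°.
cos H₀ = −tan φ · tan δ = −tan(+20.2°) × tan(-9.346°) = 0.0606, so H₀ = 1.5102 rad = 86.53°.
Daylight = 2H₀/(2π) × 47.50 h = (1.5102/π) × 47.50 = 22.83 h.

22.83 h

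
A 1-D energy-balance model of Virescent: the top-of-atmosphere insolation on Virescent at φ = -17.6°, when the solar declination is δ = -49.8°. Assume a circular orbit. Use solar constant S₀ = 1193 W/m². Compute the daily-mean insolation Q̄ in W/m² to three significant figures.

cos H₀ = −tan(-17.6°) tan(-49.800°) = -0.3754, H₀ = 1.9556 rad.
Bracket: H₀ sin φ sin δ + cos φ cos δ sin H₀ = 1.9556×-0.30237×-0.76380 + 0.95319×0.64546×0.92687 = 0.451646 + 0.570253 = 1.021899.
Q̄ = (S₀/π) × [bracket] = (1193/π) × 1.021899 = 388.1 W/m².

Q̄ ≈ 388 W/m²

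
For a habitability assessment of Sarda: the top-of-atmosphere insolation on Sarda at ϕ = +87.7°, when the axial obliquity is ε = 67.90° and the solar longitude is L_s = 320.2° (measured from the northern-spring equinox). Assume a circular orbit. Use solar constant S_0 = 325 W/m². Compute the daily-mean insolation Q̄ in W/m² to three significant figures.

Solar declination: sin δ = sin ε · sin L_s = sin 67.90° × sin 320.2° = -0.59308, so δ = -36.376°.
cos h₀ = −tan(+87.7°) tan(-36.376°) = 18.3401 ≥ 1 ⇒ polar night, h₀ = 0 and Q̄ = 0.

Q̄ ≈ 0.00 W/m²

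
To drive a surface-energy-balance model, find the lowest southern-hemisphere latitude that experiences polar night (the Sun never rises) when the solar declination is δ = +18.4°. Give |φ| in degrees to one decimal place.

|φ| = 71.6°

Polar night requires cos H₀ = −tan φ tan δ ≥ 1, i.e. tan φ tan δ ≤ −1.
The boundary is |tan φ| · |tan δ| = 1, so |φ| = 90° − |δ| = 90° − 18.4° = 71.6° in the southern hemisphere.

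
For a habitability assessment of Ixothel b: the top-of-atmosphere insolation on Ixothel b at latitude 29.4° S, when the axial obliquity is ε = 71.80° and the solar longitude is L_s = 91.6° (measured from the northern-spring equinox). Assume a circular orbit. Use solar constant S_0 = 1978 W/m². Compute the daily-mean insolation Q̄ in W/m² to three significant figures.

Q̄ ≈ 0.00 W/m²

Solar declination: sin δ = sin ε · sin L_s = sin 71.80° × sin 91.6° = 0.94960, so δ = +71.732°.
cos h₀ = −tan(-29.4°) tan(+71.732°) = 1.7070 ≥ 1 ⇒ polar night, h₀ = 0 and Q̄ = 0.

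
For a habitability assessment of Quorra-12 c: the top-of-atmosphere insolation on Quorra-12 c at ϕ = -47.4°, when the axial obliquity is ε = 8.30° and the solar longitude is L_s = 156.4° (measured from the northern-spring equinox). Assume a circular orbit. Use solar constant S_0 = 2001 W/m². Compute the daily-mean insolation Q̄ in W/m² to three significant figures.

Q̄ ≈ 389 W/m²

Solar declination: sin δ = sin ε · sin L_s = sin 8.30° × sin 156.4° = 0.05779, so δ = +3.313°.
cos h₀ = −tan(-47.4°) tan(+3.313°) = 0.0630, h₀ = 1.5078 rad.
Bracket: h₀ sin ϕ sin δ + cos ϕ cos δ sin h₀ = 1.5078×-0.73610×0.05779 + 0.67688×0.99833×0.99802 = -0.064141 + 0.674412 = 0.610271.
Q̄ = (S_0/π) × [bracket] = (2001/π) × 0.610271 = 388.7 W/m².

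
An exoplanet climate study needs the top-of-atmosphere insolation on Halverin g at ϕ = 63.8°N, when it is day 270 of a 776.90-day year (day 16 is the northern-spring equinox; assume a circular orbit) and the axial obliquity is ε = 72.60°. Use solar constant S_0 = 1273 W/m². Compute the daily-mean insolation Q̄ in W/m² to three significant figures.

Solar longitude: L_s = 360° × (270 − 16)/776.90 = 117.699°.
sin δ = sin 72.60° × sin 117.699° = 0.84489, so δ = +57.660°.
cos h₀ = −tan(+63.8°) tan(+57.660°) = -3.2098 ≤ −1 ⇒ polar day, h₀ = π.
Bracket: h₀ sin ϕ sin δ + cos ϕ cos δ sin h₀ = 3.1416×0.89726×0.84489 + 0.44151×0.53494×0.00000 = 2.381603 + 0.000000 = 2.381603.
Q̄ = (S_0/π) × [bracket] = (1273/π) × 2.381603 = 965.0 W/m².

Q̄ ≈ 965 W/m²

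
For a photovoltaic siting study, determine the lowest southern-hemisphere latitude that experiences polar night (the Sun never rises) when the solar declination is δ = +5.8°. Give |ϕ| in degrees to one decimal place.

|ϕ| = 84.2°

Polar night requires cos h₀ = −tan ϕ tan δ ≥ 1, i.e. tan ϕ tan δ ≤ −1.
The boundary is |tan ϕ| · |tan δ| = 1, so |ϕ| = 90° − |δ| = 90° − 5.8° = 84.2° in the southern hemisphere.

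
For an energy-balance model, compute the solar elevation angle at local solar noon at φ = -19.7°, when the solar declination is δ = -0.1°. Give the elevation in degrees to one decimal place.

At local noon the hour angle is zero, so the zenith angle equals |φ − δ| = |-19.7° − (-0.100°)| = 19.600°.
Elevation = 90° − 19.600° = 70.4°.

70.4°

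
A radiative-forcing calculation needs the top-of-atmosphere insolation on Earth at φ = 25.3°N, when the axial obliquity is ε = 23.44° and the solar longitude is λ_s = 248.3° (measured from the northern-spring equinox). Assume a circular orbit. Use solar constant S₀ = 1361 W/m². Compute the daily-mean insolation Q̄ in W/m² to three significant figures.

Solar declination: sin δ = sin ε · sin λ_s = sin 23.44° × sin 248.3° = -0.36960, so δ = -21.691°.
cos H₀ = −tan(+25.3°) tan(-21.691°) = 0.1880, H₀ = 1.3816 rad.
Bracket: H₀ sin φ sin δ + cos φ cos δ sin H₀ = 1.3816×0.42736×-0.36960 + 0.90408×0.92919×0.98216 = -0.218227 + 0.825075 = 0.606848.
Q̄ = (S₀/π) × [bracket] = (1361/π) × 0.606848 = 262.9 W/m².

Q̄ ≈ 263 W/m²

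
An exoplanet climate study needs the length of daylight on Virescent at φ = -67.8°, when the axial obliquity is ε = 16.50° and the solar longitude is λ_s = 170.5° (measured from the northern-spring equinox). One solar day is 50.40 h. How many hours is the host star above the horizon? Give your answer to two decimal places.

Solar declination: sin δ = sin ε · sin λ_s = sin 16.50° × sin 170.5° = 0.04688, so δ = +2.687°.
cos H₀ = −tan φ · tan δ = −tan(-67.8°) × tan(+2.687°) = 0.1150, so H₀ = 1.4555 rad = 83.40°.
Daylight = 2H₀/(2π) × 50.40 h = (1.4555/π) × 50.40 = 23.35 h.

23.35 h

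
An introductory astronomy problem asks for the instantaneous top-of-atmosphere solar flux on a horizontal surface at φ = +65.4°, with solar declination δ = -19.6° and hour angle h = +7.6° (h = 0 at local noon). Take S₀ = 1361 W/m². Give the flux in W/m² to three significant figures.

cos θ_z = sin φ sin δ + cos φ cos δ cos h = -0.305005 + 0.388716 = 0.083711.
Flux = S₀ · cos θ_z = 1361 × 0.083711 = 113.9 W/m².

114 W/m²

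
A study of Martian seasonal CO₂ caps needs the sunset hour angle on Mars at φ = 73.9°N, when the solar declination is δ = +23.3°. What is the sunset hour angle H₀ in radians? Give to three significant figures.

Sunrise equation: cos H₀ = −tan φ · tan δ = -1.4921 ≤ −1, so the Sun never sets (polar day) and H₀ = π.

H₀ = 3.14 rad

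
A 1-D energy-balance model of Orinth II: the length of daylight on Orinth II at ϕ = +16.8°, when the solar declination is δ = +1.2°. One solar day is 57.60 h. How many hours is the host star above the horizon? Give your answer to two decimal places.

28.92 h

cos h₀ = −tan ϕ · tan δ = −tan(+16.8°) × tan(+1.200°) = -0.0063, so h₀ = 1.5771 rad = 90.36°.
Daylight = 2h₀/(2π) × 57.60 h = (1.5771/π) × 57.60 = 28.92 h.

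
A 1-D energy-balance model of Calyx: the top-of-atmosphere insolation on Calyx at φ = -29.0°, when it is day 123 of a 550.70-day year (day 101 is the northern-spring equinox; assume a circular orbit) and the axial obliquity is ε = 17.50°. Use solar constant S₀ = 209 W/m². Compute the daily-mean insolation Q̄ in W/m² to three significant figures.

Q̄ ≈ 54.3 W/m²

Solar longitude: λ_s = 360° × (123 − 101)/550.70 = 14.382°.
sin δ = sin 17.50° × sin 14.382° = 0.07469, so δ = +4.283°.
cos H₀ = −tan(-29.0°) tan(+4.283°) = 0.0415, H₀ = 1.5293 rad.
Bracket: H₀ sin φ sin δ + cos φ cos δ sin H₀ = 1.5293×-0.48481×0.07469 + 0.87462×0.99721×0.99914 = -0.055377 + 0.871430 = 0.816053.
Q̄ = (S₀/π) × [bracket] = (209/π) × 0.816053 = 54.29 W/m².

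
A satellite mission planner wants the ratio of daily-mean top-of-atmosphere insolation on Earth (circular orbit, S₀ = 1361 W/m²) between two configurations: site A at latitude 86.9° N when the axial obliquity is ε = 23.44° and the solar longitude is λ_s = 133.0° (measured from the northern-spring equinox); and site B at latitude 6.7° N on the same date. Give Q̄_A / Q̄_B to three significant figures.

Q̄_A / Q̄_B ≈ 0.909

— Configuration A (φ=+86.9°):
Solar declination: sin δ = sin ε · sin λ_s = sin 23.44° × sin 133.0° = 0.29092, so δ = +16.913°.
cos H₀ = −tan(+86.9°) tan(+16.913°) = -5.6146 ≤ −1 ⇒ polar day, H₀ = π.
Bracket: H₀ sin φ sin δ + cos φ cos δ sin H₀ = 3.1416×0.99854×0.29092 + 0.05408×0.95675×0.00000 = 0.912620 + 0.000000 = 0.912620.
Q̄ = (S₀/π) × [bracket] = (1361/π) × 0.912620 = 395.37 W/m².
— Configuration B (φ=+6.7°):
cos H₀ = −tan(+6.7°) tan(+16.913°) = -0.0357, H₀ = 1.6065 rad.
Bracket: H₀ sin φ sin δ + cos φ cos δ sin H₀ = 1.6065×0.11667×0.29092 + 0.99317×0.95675×0.99936 = 0.054527 + 0.949607 = 1.004134.
Q̄ = (S₀/π) × [bracket] = (1361/π) × 1.004134 = 435.01 W/m².
Ratio Q̄_A / Q̄_B = 395.37 / 435.01 = 0.9089.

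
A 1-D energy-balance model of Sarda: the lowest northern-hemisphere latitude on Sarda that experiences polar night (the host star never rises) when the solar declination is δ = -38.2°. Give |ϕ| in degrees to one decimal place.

Polar night requires cos h₀ = −tan ϕ tan δ ≥ 1, i.e. tan ϕ tan δ ≤ −1.
The boundary is |tan ϕ| · |tan δ| = 1, so |ϕ| = 90° − |δ| = 90° − 38.2° = 51.8° in the northern hemisphere.

|ϕ| = 51.8°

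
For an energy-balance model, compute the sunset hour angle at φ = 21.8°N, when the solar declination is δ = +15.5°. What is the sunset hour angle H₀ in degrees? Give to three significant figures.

H₀ = 96.4°

cos H₀ = −tan φ · tan δ = −tan(+21.8°) × tan(+15.500°) = -0.1109, so H₀ = 1.6819 rad = 96.37°.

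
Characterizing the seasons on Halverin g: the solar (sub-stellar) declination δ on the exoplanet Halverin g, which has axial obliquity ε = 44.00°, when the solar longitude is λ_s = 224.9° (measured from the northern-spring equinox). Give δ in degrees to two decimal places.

δ = -29.36°

sin δ = sin ε · sin λ_s = sin 44.00° × sin 224.9° = -0.490340.
δ = arcsin(-0.490340) = -29.36°.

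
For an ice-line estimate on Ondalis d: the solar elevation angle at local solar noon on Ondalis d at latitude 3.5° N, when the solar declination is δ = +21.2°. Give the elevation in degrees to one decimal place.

72.3°

At local noon the hour angle is zero, so the zenith angle equals |ϕ − δ| = |+3.5° − (+21.200°)| = 17.700°.
Elevation = 90° − 17.700° = 72.3°.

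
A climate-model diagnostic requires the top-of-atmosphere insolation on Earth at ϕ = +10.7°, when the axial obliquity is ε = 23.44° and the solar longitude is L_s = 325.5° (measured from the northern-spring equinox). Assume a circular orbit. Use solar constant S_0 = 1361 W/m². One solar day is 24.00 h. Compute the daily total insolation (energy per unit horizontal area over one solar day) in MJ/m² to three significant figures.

Solar declination: sin δ = sin ε · sin L_s = sin 23.44° × sin 325.5° = -0.22531, so δ = -13.021°.
cos h₀ = −tan(+10.7°) tan(-13.021°) = 0.0437, h₀ = 1.5271 rad.
Bracket: h₀ sin ϕ sin δ + cos ϕ cos δ sin h₀ = 1.5271×0.18567×-0.22531 + 0.98261×0.97429×0.99904 = -0.063884 + 0.956428 = 0.892544.
Q̄ = (S_0/π) × [bracket] = (1361/π) × 0.892544 = 386.67 W/m².
Daily total = Q̄ × 24.00 h × 3600 s/h = 386.67 × 24.00 × 3600 / 10⁶ = 33.41 MJ/m².

33.4 MJ/m²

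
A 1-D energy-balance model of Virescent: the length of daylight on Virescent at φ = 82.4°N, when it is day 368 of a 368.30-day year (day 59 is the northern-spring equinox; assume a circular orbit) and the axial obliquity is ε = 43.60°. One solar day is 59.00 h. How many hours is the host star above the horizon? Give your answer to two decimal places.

Solar longitude: λ_s = 360° × (368 − 59)/368.30 = 302.036°.
sin δ = sin 43.60° × sin 302.036° = -0.58460, so δ = -35.775°.
cos H₀ = −tan φ · tan δ = 5.4003 ≥ 1, so the host star never rises (polar night) and H₀ = 0.
Daylight = 2H₀/(2π) × 59.00 h = (0.0000/π) × 59.00 = 0.00 h.

0.00 h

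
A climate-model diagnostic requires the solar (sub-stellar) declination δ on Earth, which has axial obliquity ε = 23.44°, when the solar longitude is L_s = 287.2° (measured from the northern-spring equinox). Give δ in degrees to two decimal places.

sin δ = sin ε · sin L_s = sin 23.44° × sin 287.2° = -0.379999.
δ = arcsin(-0.379999) = -22.33°.

δ = -22.33°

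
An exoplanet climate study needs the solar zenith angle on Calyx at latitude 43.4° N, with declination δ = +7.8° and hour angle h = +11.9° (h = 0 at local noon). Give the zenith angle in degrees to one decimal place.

cos θ_z = sin φ sin δ + cos φ cos δ cos h = 0.093248 + 0.704382 = 0.797630.
θ_z = arccos(0.797630) = 37.1°.

θ_z = 37.1°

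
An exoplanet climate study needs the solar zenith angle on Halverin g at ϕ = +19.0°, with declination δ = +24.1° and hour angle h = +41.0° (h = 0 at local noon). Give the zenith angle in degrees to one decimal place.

cos θ_z = sin ϕ sin δ + cos ϕ cos δ cos h = 0.132939 + 0.651391 = 0.784330.
θ_z = arccos(0.784330) = 38.3°.

θ_z = 38.3°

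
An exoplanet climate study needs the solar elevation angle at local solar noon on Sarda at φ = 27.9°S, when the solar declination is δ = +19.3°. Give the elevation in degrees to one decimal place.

At local noon the hour angle is zero, so the zenith angle equals |φ − δ| = |-27.9° − (+19.300°)| = 47.200°.
Elevation = 90° − 47.200° = 42.8°.

42.8°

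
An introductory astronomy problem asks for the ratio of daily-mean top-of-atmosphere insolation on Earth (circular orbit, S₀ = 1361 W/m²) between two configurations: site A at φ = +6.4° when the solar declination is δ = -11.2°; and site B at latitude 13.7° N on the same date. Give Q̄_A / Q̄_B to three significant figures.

— Configuration A (φ=+6.4°):
cos H₀ = −tan(+6.4°) tan(-11.200°) = 0.0222, H₀ = 1.5486 rad.
Bracket: H₀ sin φ sin δ + cos φ cos δ sin H₀ = 1.5486×0.11147×-0.19423 + 0.99377×0.98096×0.99975 = -0.033528 + 0.974605 = 0.941077.
Q̄ = (S₀/π) × [bracket] = (1361/π) × 0.941077 = 407.69 W/m².
— Configuration B (φ=+13.7°):
cos H₀ = −tan(+13.7°) tan(-11.200°) = 0.0483, H₀ = 1.5225 rad.
Bracket: H₀ sin φ sin δ + cos φ cos δ sin H₀ = 1.5225×0.23684×-0.19423 + 0.97155×0.98096×0.99883 = -0.070037 + 0.951937 = 0.881900.
Q̄ = (S₀/π) × [bracket] = (1361/π) × 0.881900 = 382.06 W/m².
Ratio Q̄_A / Q̄_B = 407.69 / 382.06 = 1.067.

Q̄_A / Q̄_B ≈ 1.07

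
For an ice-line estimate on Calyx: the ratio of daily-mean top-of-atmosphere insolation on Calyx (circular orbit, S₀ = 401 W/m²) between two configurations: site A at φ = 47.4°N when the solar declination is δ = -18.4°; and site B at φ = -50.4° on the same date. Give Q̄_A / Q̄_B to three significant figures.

Q̄_A / Q̄_B ≈ 0.309

— Configuration A (φ=+47.4°):
cos H₀ = −tan(+47.4°) tan(-18.400°) = 0.3618, H₀ = 1.2006 rad.
Bracket: H₀ sin φ sin δ + cos φ cos δ sin H₀ = 1.2006×0.73610×-0.31565 + 0.67688×0.94888×0.93227 = -0.278959 + 0.598776 = 0.319817.
Q̄ = (S₀/π) × [bracket] = (401/π) × 0.319817 = 40.822 W/m².
— Configuration B (φ=-50.4°):
cos H₀ = −tan(-50.4°) tan(-18.400°) = -0.4021, H₀ = 1.9846 rad.
Bracket: H₀ sin φ sin δ + cos φ cos δ sin H₀ = 1.9846×-0.77051×-0.31565 + 0.63742×0.94888×0.91559 = 0.482678 + 0.553781 = 1.036459.
Q̄ = (S₀/π) × [bracket] = (401/π) × 1.036459 = 132.30 W/m².
Ratio Q̄_A / Q̄_B = 40.822 / 132.30 = 0.3086.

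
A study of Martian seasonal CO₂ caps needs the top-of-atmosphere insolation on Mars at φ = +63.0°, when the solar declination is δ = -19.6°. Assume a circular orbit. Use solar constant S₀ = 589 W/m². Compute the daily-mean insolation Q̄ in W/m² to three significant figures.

cos H₀ = −tan(+63.0°) tan(-19.600°) = 0.6989, H₀ = 0.7970 rad.
Bracket: H₀ sin φ sin δ + cos φ cos δ sin H₀ = 0.7970×0.89101×-0.33545 + 0.45399×0.94206×0.71526 = -0.238215 + 0.305907 = 0.067692.
Q̄ = (S₀/π) × [bracket] = (589/π) × 0.067692 = 12.69 W/m².

Q̄ ≈ 12.7 W/m²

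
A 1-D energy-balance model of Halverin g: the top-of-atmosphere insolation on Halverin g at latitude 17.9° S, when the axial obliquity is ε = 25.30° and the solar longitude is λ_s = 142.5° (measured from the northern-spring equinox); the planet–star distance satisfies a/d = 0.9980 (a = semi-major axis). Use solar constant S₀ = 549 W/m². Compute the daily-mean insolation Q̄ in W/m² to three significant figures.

Solar declination: sin δ = sin ε · sin λ_s = sin 25.30° × sin 142.5° = 0.26016, so δ = +15.079°.
cos H₀ = −tan(-17.9°) tan(+15.079°) = 0.0870, H₀ = 1.4837 rad.
Bracket: H₀ sin φ sin δ + cos φ cos δ sin H₀ = 1.4837×-0.30736×0.26016 + 0.95159×0.96557×0.99621 = -0.118641 + 0.915344 = 0.796703.
Inverse-square distance factor (a/d)² = 0.9980² = 0.996004.
Q̄ = (S₀/π) × 0.996004 × [bracket] = (549/π) × 0.996004 × 0.796703 = 138.7 W/m².

Q̄ ≈ 139 W/m²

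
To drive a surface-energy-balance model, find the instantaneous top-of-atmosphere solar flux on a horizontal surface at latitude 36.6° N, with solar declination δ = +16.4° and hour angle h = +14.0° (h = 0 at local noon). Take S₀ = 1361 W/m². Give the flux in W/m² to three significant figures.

1.25e+03 W/m²

cos θ_z = sin φ sin δ + cos φ cos δ cos h = 0.168339 + 0.747277 = 0.915616.
Flux = S₀ · cos θ_z = 1361 × 0.915616 = 1246 W/m².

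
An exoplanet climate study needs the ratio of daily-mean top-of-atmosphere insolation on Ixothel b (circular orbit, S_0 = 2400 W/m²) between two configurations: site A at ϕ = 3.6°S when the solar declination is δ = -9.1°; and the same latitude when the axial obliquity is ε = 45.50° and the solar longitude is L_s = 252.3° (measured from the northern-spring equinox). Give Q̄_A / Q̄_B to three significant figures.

Q̄_A / Q̄_B ≈ 1.25

— Configuration A (ϕ=-3.6°):
cos h₀ = −tan(-3.6°) tan(-9.100°) = -0.0101, h₀ = 1.5809 rad.
Bracket: h₀ sin ϕ sin δ + cos ϕ cos δ sin h₀ = 1.5809×-0.06279×-0.15816 + 0.99803×0.98741×0.99995 = 0.015700 + 0.985416 = 1.001116.
Q̄ = (S_0/π) × [bracket] = (2400/π) × 1.001116 = 764.80 W/m².
— Configuration B (ϕ=-3.6°):
Solar declination: sin δ = sin ε · sin L_s = sin 45.50° × sin 252.3° = -0.67949, so δ = -42.804°.
cos h₀ = −tan(-3.6°) tan(-42.804°) = -0.0583, h₀ = 1.6291 rad.
Bracket: h₀ sin ϕ sin δ + cos ϕ cos δ sin h₀ = 1.6291×-0.06279×-0.67949 + 0.99803×0.73369×0.99830 = 0.069506 + 0.731000 = 0.800506.
Q̄ = (S_0/π) × [bracket] = (2400/π) × 0.800506 = 611.54 W/m².
Ratio Q̄_A / Q̄_B = 764.80 / 611.54 = 1.251.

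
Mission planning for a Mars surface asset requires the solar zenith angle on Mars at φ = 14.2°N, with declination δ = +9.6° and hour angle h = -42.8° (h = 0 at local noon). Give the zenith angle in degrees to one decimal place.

θ_z = 42.1°

cos θ_z = sin φ sin δ + cos φ cos δ cos h = 0.040910 + 0.701350 = 0.742260.
θ_z = arccos(0.742260) = 42.1°.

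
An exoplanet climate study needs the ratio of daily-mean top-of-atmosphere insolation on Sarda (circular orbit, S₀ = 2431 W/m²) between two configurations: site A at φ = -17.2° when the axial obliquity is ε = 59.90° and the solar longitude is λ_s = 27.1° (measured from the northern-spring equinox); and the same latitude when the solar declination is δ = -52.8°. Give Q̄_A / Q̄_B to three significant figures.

Q̄_A / Q̄_B ≈ 0.705

— Configuration A (φ=-17.2°):
Solar declination: sin δ = sin ε · sin λ_s = sin 59.90° × sin 27.1° = 0.39412, so δ = +23.211°.
cos H₀ = −tan(-17.2°) tan(+23.211°) = 0.1327, H₀ = 1.4377 rad.
Bracket: H₀ sin φ sin δ + cos φ cos δ sin H₀ = 1.4377×-0.29571×0.39412 + 0.95528×0.91906×0.99115 = -0.167557 + 0.870190 = 0.702633.
Q̄ = (S₀/π) × [bracket] = (2431/π) × 0.702633 = 543.71 W/m².
— Configuration B (φ=-17.2°):
cos H₀ = −tan(-17.2°) tan(-52.800°) = -0.4078, H₀ = 1.9909 rad.
Bracket: H₀ sin φ sin δ + cos φ cos δ sin H₀ = 1.9909×-0.29571×-0.79653 + 0.95528×0.60460×0.91306 = 0.468940 + 0.527349 = 0.996289.
Q̄ = (S₀/π) × [bracket] = (2431/π) × 0.996289 = 770.94 W/m².
Ratio Q̄_A / Q̄_B = 543.71 / 770.94 = 0.7053.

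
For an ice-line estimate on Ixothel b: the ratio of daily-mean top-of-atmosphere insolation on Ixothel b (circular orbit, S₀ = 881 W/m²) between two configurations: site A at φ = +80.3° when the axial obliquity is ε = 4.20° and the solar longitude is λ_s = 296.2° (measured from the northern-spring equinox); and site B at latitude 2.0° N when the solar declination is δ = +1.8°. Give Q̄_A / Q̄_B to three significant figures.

Q̄_A / Q̄_B ≈ 0.0790

— Configuration A (φ=+80.3°):
Solar declination: sin δ = sin ε · sin λ_s = sin 4.20° × sin 296.2° = -0.06571, so δ = -3.768°.
cos H₀ = −tan(+80.3°) tan(-3.768°) = 0.3853, H₀ = 1.1753 rad.
Bracket: H₀ sin φ sin δ + cos φ cos δ sin H₀ = 1.1753×0.98570×-0.06571 + 0.16849×0.99784×0.92280 = -0.076125 + 0.155147 = 0.079022.
Q̄ = (S₀/π) × [bracket] = (881/π) × 0.079022 = 22.160 W/m².
— Configuration B (φ=+2.0°):
cos H₀ = −tan(+2.0°) tan(+1.800°) = -0.0011, H₀ = 1.5719 rad.
Bracket: H₀ sin φ sin δ + cos φ cos δ sin H₀ = 1.5719×0.03490×0.03141 + 0.99939×0.99951×1.00000 = 0.001723 + 0.998900 = 1.000623.
Q̄ = (S₀/π) × [bracket] = (881/π) × 1.000623 = 280.61 W/m².
Ratio Q̄_A / Q̄_B = 22.160 / 280.61 = 0.07897.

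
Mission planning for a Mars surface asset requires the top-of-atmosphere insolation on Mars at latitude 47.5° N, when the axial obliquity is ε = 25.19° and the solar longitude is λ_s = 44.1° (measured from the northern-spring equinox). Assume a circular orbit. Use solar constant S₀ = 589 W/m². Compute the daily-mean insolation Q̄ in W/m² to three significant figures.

Solar declination: sin δ = sin ε · sin λ_s = sin 25.19° × sin 44.1° = 0.29620, so δ = +17.229°.
cos H₀ = −tan(+47.5°) tan(+17.229°) = -0.3384, H₀ = 1.9160 rad.
Bracket: H₀ sin φ sin δ + cos φ cos δ sin H₀ = 1.9160×0.73728×0.29620 + 0.67559×0.95513×0.94099 = 0.418421 + 0.607199 = 1.025620.
Q̄ = (S₀/π) × [bracket] = (589/π) × 1.025620 = 192.3 W/m².

Q̄ ≈ 192 W/m²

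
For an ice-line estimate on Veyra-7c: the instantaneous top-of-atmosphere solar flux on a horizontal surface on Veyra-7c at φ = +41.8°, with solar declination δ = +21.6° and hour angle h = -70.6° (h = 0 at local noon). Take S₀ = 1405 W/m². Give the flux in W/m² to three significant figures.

668 W/m²

cos θ_z = sin φ sin δ + cos φ cos δ cos h = 0.245367 + 0.230230 = 0.475597.
Flux = S₀ · cos θ_z = 1405 × 0.475597 = 668.2 W/m².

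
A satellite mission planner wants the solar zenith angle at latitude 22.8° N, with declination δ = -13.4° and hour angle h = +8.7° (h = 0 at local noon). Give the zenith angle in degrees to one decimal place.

θ_z = 37.2°

cos θ_z = sin ϕ sin δ + cos ϕ cos δ cos h = -0.089806 + 0.886448 = 0.796642.
θ_z = arccos(0.796642) = 37.2°.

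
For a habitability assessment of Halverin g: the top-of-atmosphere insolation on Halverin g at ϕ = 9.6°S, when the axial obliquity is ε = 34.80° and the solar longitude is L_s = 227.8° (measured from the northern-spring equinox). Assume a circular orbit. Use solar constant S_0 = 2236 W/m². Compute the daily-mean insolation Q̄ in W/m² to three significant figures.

Solar declination: sin δ = sin ε · sin L_s = sin 34.80° × sin 227.8° = -0.42279, so δ = -25.011°.
cos h₀ = −tan(-9.6°) tan(-25.011°) = -0.0789, h₀ = 1.6498 rad.
Bracket: h₀ sin ϕ sin δ + cos ϕ cos δ sin h₀ = 1.6498×-0.16677×-0.42279 + 0.98600×0.90623×0.99688 = 0.116325 + 0.890755 = 1.007080.
Q̄ = (S_0/π) × [bracket] = (2236/π) × 1.007080 = 716.8 W/m².

Q̄ ≈ 717 W/m²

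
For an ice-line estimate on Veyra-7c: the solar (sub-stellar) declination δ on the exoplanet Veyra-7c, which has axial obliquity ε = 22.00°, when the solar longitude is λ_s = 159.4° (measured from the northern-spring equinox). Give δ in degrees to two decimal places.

sin δ = sin ε · sin λ_s = sin 22.00° × sin 159.4° = 0.131802.
δ = arcsin(0.131802) = +7.57°.

δ = +7.57°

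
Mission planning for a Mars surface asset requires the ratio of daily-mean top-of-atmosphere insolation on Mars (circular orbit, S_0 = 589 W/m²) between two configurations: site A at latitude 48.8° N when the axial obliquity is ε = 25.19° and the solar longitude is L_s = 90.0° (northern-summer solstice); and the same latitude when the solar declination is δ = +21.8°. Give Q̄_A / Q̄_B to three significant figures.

— Configuration A (ϕ=+48.8°):
Solar declination: sin δ = sin ε · sin L_s = sin 25.19° × sin 90.0° = 0.42562, so δ = +25.190°.
cos h₀ = −tan(+48.8°) tan(+25.190°) = -0.5373, h₀ = 2.1380 rad.
Bracket: h₀ sin ϕ sin δ + cos ϕ cos δ sin h₀ = 2.1380×0.75241×0.42562 + 0.65869×0.90490×0.84341 = 0.684675 + 0.502713 = 1.187388.
Q̄ = (S_0/π) × [bracket] = (589/π) × 1.187388 = 222.62 W/m².
— Configuration B (ϕ=+48.8°):
cos h₀ = −tan(+48.8°) tan(+21.800°) = -0.4569, h₀ = 2.0453 rad.
Bracket: h₀ sin ϕ sin δ + cos ϕ cos δ sin h₀ = 2.0453×0.75241×0.37137 + 0.65869×0.92849×0.88953 = 0.571503 + 0.544025 = 1.115528.
Q̄ = (S_0/π) × [bracket] = (589/π) × 1.115528 = 209.14 W/m².
Ratio Q̄_A / Q̄_B = 222.62 / 209.14 = 1.064.

Q̄_A / Q̄_B ≈ 1.06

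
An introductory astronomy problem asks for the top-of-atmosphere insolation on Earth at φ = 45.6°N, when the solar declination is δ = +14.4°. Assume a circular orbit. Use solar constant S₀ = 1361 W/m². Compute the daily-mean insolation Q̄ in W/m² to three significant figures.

Q̄ ≈ 425 W/m²

cos H₀ = −tan(+45.6°) tan(+14.400°) = -0.2622, H₀ = 1.8361 rad.
Bracket: H₀ sin φ sin δ + cos φ cos δ sin H₀ = 1.8361×0.71447×0.24869 + 0.69966×0.96858×0.96502 = 0.326241 + 0.653972 = 0.980213.
Q̄ = (S₀/π) × [bracket] = (1361/π) × 0.980213 = 424.6 W/m².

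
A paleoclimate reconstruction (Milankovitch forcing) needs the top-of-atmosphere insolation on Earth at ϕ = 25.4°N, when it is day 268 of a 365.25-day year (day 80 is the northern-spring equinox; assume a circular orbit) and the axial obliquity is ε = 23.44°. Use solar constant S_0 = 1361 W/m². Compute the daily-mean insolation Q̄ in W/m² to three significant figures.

Q̄ ≈ 380 W/m²

Solar longitude: L_s = 360° × (268 − 80)/365.25 = 185.298°.
sin δ = sin 23.44° × sin 185.298° = -0.03673, so δ = -2.105°.
cos h₀ = −tan(+25.4°) tan(-2.105°) = 0.0175, h₀ = 1.5533 rad.
Bracket: h₀ sin ϕ sin δ + cos ϕ cos δ sin h₀ = 1.5533×0.42894×-0.03673 + 0.90334×0.99933×0.99985 = -0.024472 + 0.902599 = 0.878127.
Q̄ = (S_0/π) × [bracket] = (1361/π) × 0.878127 = 380.4 W/m².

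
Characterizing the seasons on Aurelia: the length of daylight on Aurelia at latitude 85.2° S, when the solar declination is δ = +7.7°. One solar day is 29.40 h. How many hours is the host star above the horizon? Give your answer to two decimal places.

cos H₀ = −tan φ · tan δ = 1.6101 ≥ 1, so the host star never rises (polar night) and H₀ = 0.
Daylight = 2H₀/(2π) × 29.40 h = (0.0000/π) × 29.40 = 0.00 h.

0.00 h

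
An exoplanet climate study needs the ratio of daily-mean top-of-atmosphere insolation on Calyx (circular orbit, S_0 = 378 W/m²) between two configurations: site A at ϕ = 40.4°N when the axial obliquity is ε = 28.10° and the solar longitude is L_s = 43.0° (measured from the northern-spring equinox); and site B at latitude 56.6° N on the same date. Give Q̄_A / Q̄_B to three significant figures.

Q̄_A / Q̄_B ≈ 1.06

— Configuration A (ϕ=+40.4°):
Solar declination: sin δ = sin ε · sin L_s = sin 28.10° × sin 43.0° = 0.32123, so δ = +18.737°.
cos h₀ = −tan(+40.4°) tan(+18.737°) = -0.2887, h₀ = 1.8637 rad.
Bracket: h₀ sin ϕ sin δ + cos ϕ cos δ sin h₀ = 1.8637×0.64812×0.32123 + 0.76154×0.94700×0.95742 = 0.388014 + 0.690471 = 1.078485.
Q̄ = (S_0/π) × [bracket] = (378/π) × 1.078485 = 129.76 W/m².
— Configuration B (ϕ=+56.6°):
cos h₀ = −tan(+56.6°) tan(+18.737°) = -0.5144, h₀ = 2.1111 rad.
Bracket: h₀ sin ϕ sin δ + cos ϕ cos δ sin h₀ = 2.1111×0.83485×0.32123 + 0.55048×0.94700×0.85753 = 0.566152 + 0.447034 = 1.013186.
Q̄ = (S_0/π) × [bracket] = (378/π) × 1.013186 = 121.91 W/m².
Ratio Q̄_A / Q̄_B = 129.76 / 121.91 = 1.064.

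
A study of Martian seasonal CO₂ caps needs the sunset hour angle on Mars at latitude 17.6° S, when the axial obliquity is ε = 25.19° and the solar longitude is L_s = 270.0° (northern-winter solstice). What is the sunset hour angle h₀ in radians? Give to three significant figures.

Solar declination: sin δ = sin ε · sin L_s = sin 25.19° × sin 270.0° = -0.42562, so δ = -25.190°.
cos h₀ = −tan ϕ · tan δ = −tan(-17.6°) × tan(-25.190°) = -0.1492, so h₀ = 1.7206 rad = 98.58°.

h₀ = 1.72 rad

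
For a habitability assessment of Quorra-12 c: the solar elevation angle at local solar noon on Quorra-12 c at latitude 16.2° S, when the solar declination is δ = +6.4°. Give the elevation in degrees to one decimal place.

At local noon the hour angle is zero, so the zenith angle equals |φ − δ| = |-16.2° − (+6.400°)| = 22.600°.
Elevation = 90° − 22.600° = 67.4°.

67.4°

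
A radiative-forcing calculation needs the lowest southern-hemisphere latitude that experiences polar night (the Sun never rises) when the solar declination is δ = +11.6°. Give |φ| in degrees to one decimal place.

Polar night requires cos H₀ = −tan φ tan δ ≥ 1, i.e. tan φ tan δ ≤ −1.
The boundary is |tan φ| · |tan δ| = 1, so |φ| = 90° − |δ| = 90° − 11.6° = 78.4° in the southern hemisphere.

|φ| = 78.4°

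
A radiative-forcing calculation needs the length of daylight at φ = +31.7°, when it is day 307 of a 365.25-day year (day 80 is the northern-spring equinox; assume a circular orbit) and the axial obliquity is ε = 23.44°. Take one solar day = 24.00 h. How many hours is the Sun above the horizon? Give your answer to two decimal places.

10.64 h

Solar longitude: λ_s = 360° × (307 − 80)/365.25 = 223.737°.
sin δ = sin 23.44° × sin 223.737° = -0.27501, so δ = -15.963°.
cos H₀ = −tan φ · tan δ = −tan(+31.7°) × tan(-15.963°) = 0.1767, so H₀ = 1.3932 rad = 79.82°.
Daylight = 2H₀/(2π) × 24.00 h = (1.3932/π) × 24.00 = 10.64 h.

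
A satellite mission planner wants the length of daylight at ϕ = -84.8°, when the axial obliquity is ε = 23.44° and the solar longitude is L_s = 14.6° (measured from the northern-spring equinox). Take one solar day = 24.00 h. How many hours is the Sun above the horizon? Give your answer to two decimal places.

Solar declination: sin δ = sin ε · sin L_s = sin 23.44° × sin 14.6° = 0.10027, so δ = +5.755°.
cos h₀ = −tan ϕ · tan δ = 1.1074 ≥ 1, so the Sun never rises (polar night) and h₀ = 0.
Daylight = 2h₀/(2π) × 24.00 h = (0.0000/π) × 24.00 = 0.00 h.

0.00 h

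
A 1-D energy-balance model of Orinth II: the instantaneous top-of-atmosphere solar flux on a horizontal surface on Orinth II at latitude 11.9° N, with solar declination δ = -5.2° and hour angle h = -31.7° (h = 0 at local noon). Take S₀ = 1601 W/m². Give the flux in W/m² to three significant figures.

cos θ_z = sin φ sin δ + cos φ cos δ cos h = -0.018689 + 0.829100 = 0.810411.
Flux = S₀ · cos θ_z = 1601 × 0.810411 = 1297 W/m².

1.30e+03 W/m²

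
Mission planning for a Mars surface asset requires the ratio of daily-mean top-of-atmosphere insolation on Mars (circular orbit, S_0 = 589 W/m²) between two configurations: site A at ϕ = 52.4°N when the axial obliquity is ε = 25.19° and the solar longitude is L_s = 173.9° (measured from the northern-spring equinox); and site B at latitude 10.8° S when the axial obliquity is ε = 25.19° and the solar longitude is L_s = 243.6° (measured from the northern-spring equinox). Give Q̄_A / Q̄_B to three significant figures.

Q̄_A / Q̄_B ≈ 0.652

— Configuration A (ϕ=+52.4°):
Solar declination: sin δ = sin ε · sin L_s = sin 25.19° × sin 173.9° = 0.04523, so δ = +2.592°.
cos h₀ = −tan(+52.4°) tan(+2.592°) = -0.0588, h₀ = 1.6296 rad.
Bracket: h₀ sin ϕ sin δ + cos ϕ cos δ sin h₀ = 1.6296×0.79229×0.04523 + 0.61015×0.99898×0.99827 = 0.058397 + 0.608473 = 0.666870.
Q̄ = (S_0/π) × [bracket] = (589/π) × 0.666870 = 125.03 W/m².
— Configuration B (ϕ=-10.8°):
Solar declination: sin δ = sin ε · sin L_s = sin 25.19° × sin 243.6° = -0.38123, so δ = -22.410°.
cos h₀ = −tan(-10.8°) tan(-22.410°) = -0.0787, h₀ = 1.6495 rad.
Bracket: h₀ sin ϕ sin δ + cos ϕ cos δ sin h₀ = 1.6495×-0.18738×-0.38123 + 0.98229×0.92448×0.99690 = 0.117832 + 0.905292 = 1.023124.
Q̄ = (S_0/π) × [bracket] = (589/π) × 1.023124 = 191.82 W/m².
Ratio Q̄_A / Q̄_B = 125.03 / 191.82 = 0.6518.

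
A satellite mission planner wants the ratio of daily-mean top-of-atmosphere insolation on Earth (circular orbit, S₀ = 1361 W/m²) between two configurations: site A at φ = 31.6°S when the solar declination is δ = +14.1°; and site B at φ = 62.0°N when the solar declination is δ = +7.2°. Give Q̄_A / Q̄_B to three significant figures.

— Configuration A (φ=-31.6°):
cos H₀ = −tan(-31.6°) tan(+14.100°) = 0.1545, H₀ = 1.4156 rad.
Bracket: H₀ sin φ sin δ + cos φ cos δ sin H₀ = 1.4156×-0.52399×0.24362 + 0.85173×0.96987×0.98799 = -0.180708 + 0.816146 = 0.635438.
Q̄ = (S₀/π) × [bracket] = (1361/π) × 0.635438 = 275.28 W/m².
— Configuration B (φ=+62.0°):
cos H₀ = −tan(+62.0°) tan(+7.200°) = -0.2376, H₀ = 1.8107 rad.
Bracket: H₀ sin φ sin δ + cos φ cos δ sin H₀ = 1.8107×0.88295×0.12533 + 0.46947×0.99211×0.97137 = 0.200372 + 0.452431 = 0.652803.
Q̄ = (S₀/π) × [bracket] = (1361/π) × 0.652803 = 282.81 W/m².
Ratio Q̄_A / Q̄_B = 275.28 / 282.81 = 0.9734.

Q̄_A / Q̄_B ≈ 0.973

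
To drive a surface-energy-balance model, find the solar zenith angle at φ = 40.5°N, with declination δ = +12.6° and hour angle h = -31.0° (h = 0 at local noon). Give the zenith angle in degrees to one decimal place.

cos θ_z = sin φ sin δ + cos φ cos δ cos h = 0.141673 + 0.636098 = 0.777771.
θ_z = arccos(0.777771) = 38.9°.

θ_z = 38.9°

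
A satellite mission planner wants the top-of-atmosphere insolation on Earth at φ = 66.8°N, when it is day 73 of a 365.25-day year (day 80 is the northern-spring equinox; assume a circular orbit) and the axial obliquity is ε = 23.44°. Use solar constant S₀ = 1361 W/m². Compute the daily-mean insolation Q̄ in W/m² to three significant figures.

Q̄ ≈ 142 W/m²

Solar longitude: λ_s = 360° × (73 − 80)/365.25 = -6.899°, i.e. -6.899° + 360° = 353.101°.
sin δ = sin 23.44° × sin 353.101° = -0.04778, so δ = -2.739°.
cos H₀ = −tan(+66.8°) tan(-2.739°) = 0.1116, H₀ = 1.4589 rad.
Bracket: H₀ sin φ sin δ + cos φ cos δ sin H₀ = 1.4589×0.91914×-0.04778 + 0.39394×0.99886×0.99375 = -0.064070 + 0.391032 = 0.326962.
Q̄ = (S₀/π) × [bracket] = (1361/π) × 0.326962 = 141.6 W/m².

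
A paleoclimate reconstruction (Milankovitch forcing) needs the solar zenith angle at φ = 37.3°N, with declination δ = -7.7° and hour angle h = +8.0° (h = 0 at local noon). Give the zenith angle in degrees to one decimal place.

cos θ_z = sin φ sin δ + cos φ cos δ cos h = -0.081194 + 0.780629 = 0.699435.
θ_z = arccos(0.699435) = 45.6°.

θ_z = 45.6°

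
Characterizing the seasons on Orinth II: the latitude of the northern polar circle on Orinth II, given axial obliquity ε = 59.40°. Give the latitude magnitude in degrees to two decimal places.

30.60°

The polar circle is the lowest latitude that experiences at least one full rotation of continuous daylight at the northern-summer solstice; it lies at |φ| = 90° − ε = 90° − 59.40° = 30.60°.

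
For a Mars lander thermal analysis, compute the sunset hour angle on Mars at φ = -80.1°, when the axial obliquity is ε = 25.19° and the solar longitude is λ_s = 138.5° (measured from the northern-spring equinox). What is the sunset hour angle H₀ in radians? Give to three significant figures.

H₀ = 0.00 rad

Solar declination: sin δ = sin ε · sin λ_s = sin 25.19° × sin 138.5° = 0.28203, so δ = +16.381°.
cos H₀ = −tan φ · tan δ = 1.6843 ≥ 1, so the Sun never rises (polar night) and H₀ = 0.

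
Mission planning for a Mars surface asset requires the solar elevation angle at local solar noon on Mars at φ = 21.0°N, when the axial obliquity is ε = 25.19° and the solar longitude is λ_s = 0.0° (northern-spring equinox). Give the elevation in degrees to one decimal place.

69.0°

Solar declination: sin δ = sin ε · sin λ_s = sin 25.19° × sin 0.0° = 0.00000, so δ = +0.000°.
At local noon the hour angle is zero, so the zenith angle equals |φ − δ| = |+21.0° − (+0.000°)| = 21.000°.
Elevation = 90° − 21.000° = 69.0°.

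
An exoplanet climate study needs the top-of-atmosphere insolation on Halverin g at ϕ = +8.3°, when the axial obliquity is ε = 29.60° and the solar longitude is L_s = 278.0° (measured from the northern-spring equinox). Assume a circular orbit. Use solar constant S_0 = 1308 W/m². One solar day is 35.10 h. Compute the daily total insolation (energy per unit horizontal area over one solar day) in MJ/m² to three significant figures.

Solar declination: sin δ = sin ε · sin L_s = sin 29.60° × sin 278.0° = -0.48913, so δ = -29.284°.
cos h₀ = −tan(+8.3°) tan(-29.284°) = 0.0818, h₀ = 1.4889 rad.
Bracket: h₀ sin ϕ sin δ + cos ϕ cos δ sin h₀ = 1.4889×0.14436×-0.48913 + 0.98953×0.87221×0.99665 = -0.105132 + 0.860187 = 0.755055.
Q̄ = (S_0/π) × [bracket] = (1308/π) × 0.755055 = 314.37 W/m².
Daily total = Q̄ × 35.10 h × 3600 s/h = 314.37 × 35.10 × 3600 / 10⁶ = 39.72 MJ/m².

39.7 MJ/m²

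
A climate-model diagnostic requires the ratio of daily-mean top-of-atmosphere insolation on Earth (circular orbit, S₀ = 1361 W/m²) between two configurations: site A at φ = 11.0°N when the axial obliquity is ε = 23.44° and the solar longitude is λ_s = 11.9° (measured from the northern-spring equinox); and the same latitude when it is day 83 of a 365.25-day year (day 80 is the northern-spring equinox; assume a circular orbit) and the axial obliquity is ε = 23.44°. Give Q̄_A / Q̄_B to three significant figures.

— Configuration A (φ=+11.0°):
Solar declination: sin δ = sin ε · sin λ_s = sin 23.44° × sin 11.9° = 0.08203, so δ = +4.705°.
cos H₀ = −tan(+11.0°) tan(+4.705°) = -0.0160, H₀ = 1.5868 rad.
Bracket: H₀ sin φ sin δ + cos φ cos δ sin H₀ = 1.5868×0.19081×0.08203 + 0.98163×0.99663×0.99987 = 0.024837 + 0.978195 = 1.003032.
Q̄ = (S₀/π) × [bracket] = (1361/π) × 1.003032 = 434.53 W/m².
— Configuration B (φ=+11.0°):
Solar longitude: λ_s = 360° × (83 − 80)/365.25 = 2.957°.
sin δ = sin 23.44° × sin 2.957° = 0.02052, so δ = +1.176°.
cos H₀ = −tan(+11.0°) tan(+1.176°) = -0.0040, H₀ = 1.5748 rad.
Bracket: H₀ sin φ sin δ + cos φ cos δ sin H₀ = 1.5748×0.19081×0.02052 + 0.98163×0.99979×0.99999 = 0.006166 + 0.981414 = 0.987580.
Q̄ = (S₀/π) × [bracket] = (1361/π) × 0.987580 = 427.84 W/m².
Ratio Q̄_A / Q̄_B = 434.53 / 427.84 = 1.016.

Q̄_A / Q̄_B ≈ 1.02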